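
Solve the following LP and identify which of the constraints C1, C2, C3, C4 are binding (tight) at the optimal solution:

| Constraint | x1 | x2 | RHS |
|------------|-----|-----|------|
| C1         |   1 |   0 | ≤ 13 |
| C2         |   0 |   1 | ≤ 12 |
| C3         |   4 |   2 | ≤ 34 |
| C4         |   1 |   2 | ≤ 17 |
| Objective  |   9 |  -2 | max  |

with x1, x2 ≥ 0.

At x1 = 8.5, x2 = 0, compute slack b - a·x for each constraint:
  C1: 13 − 8.5 = 4.5  (slack)
  C2: 12 − 0 = 12  (slack)
  C3: 34 − 34 = 0  (binding)
  C4: 17 − 8.5 = 8.5  (slack)

Optimal: x1 = 8.5, x2 = 0
Binding: C3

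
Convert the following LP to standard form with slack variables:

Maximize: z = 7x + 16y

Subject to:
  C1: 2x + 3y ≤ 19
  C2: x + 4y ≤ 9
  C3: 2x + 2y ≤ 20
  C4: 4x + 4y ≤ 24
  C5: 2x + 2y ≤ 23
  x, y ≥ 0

max z = 7x + 16y

s.t.
  2x + 3y + s1 = 19
  x + 4y + s2 = 9
  2x + 2y + s3 = 20
  4x + 4y + s4 = 24
  2x + 2y + s5 = 23
  x, y, s1, s2, s3, s4, s5 ≥ 0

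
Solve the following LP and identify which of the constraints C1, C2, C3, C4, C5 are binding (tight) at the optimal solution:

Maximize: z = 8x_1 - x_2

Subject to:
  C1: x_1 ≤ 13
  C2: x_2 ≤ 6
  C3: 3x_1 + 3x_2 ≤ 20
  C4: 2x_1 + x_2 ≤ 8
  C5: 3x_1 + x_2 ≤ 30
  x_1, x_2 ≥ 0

At x_1 = 4, x_2 = 0, compute slack b - a·x for each constraint:
  C1: 13 − 4 = 9  (slack)
  C2: 6 − 0 = 6  (slack)
  C3: 20 − 12 = 8  (slack)
  C4: 8 − 8 = 0  (binding)
  C5: 30 − 12 = 18  (slack)

Optimal: x_1 = 4, x_2 = 0
Binding: C4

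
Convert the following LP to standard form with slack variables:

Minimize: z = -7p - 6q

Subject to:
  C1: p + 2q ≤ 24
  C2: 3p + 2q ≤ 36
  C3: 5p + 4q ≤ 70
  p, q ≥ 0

min z = -7p - 6q

s.t.
  p + 2q + s1 = 24
  3p + 2q + s2 = 36
  5p + 4q + s3 = 70
  p, q, s1, s2, s3 ≥ 0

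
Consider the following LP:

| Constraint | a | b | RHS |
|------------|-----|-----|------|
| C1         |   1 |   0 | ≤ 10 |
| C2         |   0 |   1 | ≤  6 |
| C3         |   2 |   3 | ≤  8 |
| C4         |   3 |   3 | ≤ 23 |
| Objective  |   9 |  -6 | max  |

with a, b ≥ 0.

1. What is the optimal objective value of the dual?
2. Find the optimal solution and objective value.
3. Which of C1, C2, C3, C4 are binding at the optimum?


1. 36
2. a = 4, b = 0, z = 36
3. C3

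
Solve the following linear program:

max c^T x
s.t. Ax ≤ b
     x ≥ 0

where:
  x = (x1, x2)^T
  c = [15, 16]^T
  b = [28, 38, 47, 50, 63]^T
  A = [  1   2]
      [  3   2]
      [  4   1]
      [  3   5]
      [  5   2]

Evaluate the objective at each vertex of the feasible region:
  z(0, 0) = 0
  z(11.75, 0) = 176.2
  z(11.2, 2.2) = 203.2
  z(10, 4) = 214  ←
  z(0, 10) = 160
The maximum is at x1 = 10, x2 = 4.

x1 = 10, x2 = 4, z = 214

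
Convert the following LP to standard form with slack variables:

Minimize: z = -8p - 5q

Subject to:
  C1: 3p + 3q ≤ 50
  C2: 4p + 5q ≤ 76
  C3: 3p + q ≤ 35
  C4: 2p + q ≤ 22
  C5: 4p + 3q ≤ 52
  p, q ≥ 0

min z = -8p - 5q

s.t.
  3p + 3q + s1 = 50
  4p + 5q + s2 = 76
  3p + q + s3 = 35
  2p + q + s4 = 22
  4p + 3q + s5 = 52
  p, q, s1, s2, s3, s4, s5 ≥ 0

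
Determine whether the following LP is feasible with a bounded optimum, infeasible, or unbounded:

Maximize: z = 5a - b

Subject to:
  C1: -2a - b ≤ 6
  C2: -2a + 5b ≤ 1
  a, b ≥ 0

Unbounded (objective can increase without bound)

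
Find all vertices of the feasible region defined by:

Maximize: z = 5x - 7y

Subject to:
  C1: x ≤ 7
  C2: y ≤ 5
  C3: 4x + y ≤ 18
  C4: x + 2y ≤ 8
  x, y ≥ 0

(0, 0), (4.5, 0), (4, 2), (0, 4)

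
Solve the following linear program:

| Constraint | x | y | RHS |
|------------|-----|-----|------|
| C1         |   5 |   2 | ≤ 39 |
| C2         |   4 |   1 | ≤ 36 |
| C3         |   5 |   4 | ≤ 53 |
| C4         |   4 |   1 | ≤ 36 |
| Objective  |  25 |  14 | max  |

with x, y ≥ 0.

Evaluate the objective at each vertex of the feasible region:
  z(0, 0) = 0
  z(7.8, 0) = 195
  z(5, 7) = 223  ←
  z(0, 13.25) = 185.5
The maximum is at x = 5, y = 7.

x = 5, y = 7, z = 223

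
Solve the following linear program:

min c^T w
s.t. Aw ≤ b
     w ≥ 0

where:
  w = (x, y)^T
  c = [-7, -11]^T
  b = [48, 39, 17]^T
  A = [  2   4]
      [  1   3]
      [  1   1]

Evaluate the objective at each vertex of the feasible region:
  z(0, 0) = 0
  z(17, 0) = -119
  z(10, 7) = -147  ←
  z(0, 12) = -132
The minimum is at x = 10, y = 7.

x = 10, y = 7, z = -147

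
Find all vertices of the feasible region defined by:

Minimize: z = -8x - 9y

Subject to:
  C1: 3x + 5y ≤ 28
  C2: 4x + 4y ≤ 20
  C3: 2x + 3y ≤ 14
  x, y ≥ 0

(0, 0), (5, 0), (1, 4), (0, 4.667)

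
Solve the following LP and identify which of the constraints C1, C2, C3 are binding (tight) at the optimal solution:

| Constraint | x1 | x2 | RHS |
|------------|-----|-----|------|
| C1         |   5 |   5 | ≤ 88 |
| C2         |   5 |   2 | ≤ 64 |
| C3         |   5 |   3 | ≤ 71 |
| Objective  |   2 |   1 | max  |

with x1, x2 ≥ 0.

At x1 = 10, x2 = 7, compute slack b - a·x for each constraint:
  C1: 88 − 85 = 3  (slack)
  C2: 64 − 64 = 0  (binding)
  C3: 71 − 71 = 0  (binding)

Optimal: x1 = 10, x2 = 7
Binding: C2, C3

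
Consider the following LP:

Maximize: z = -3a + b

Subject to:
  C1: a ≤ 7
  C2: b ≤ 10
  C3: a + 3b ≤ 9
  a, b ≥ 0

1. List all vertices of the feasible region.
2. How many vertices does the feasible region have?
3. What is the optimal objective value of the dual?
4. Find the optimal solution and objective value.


1. (0, 0), (7, 0), (7, 0.6667), (0, 3)
2. 4
3. 3
4. a = 0, b = 3, z = 3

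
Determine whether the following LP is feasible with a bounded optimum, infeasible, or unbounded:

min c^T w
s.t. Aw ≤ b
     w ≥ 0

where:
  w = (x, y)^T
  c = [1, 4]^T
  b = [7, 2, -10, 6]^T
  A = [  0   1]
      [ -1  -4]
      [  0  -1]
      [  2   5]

Infeasible (no feasible solution exists)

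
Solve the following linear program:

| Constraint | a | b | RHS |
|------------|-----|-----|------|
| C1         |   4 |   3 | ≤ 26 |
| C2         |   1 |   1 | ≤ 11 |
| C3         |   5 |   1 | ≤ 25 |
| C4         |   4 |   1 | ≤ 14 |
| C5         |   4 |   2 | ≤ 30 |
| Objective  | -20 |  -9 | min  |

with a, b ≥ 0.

Evaluate the objective at each vertex of the feasible region:
  z(0, 0) = 0
  z(3.5, 0) = -70
  z(2, 6) = -94  ←
  z(0, 8.667) = -78
The minimum is at a = 2, b = 6.

a = 2, b = 6, z = -94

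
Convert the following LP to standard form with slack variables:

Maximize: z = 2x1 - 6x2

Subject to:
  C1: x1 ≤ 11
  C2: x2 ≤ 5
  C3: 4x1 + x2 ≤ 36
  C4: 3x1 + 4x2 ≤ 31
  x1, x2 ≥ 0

max z = 2x1 - 6x2

s.t.
  x1 + s1 = 11
  x2 + s2 = 5
  4x1 + x2 + s3 = 36
  3x1 + 4x2 + s4 = 31
  x1, x2, s1, s2, s3, s4 ≥ 0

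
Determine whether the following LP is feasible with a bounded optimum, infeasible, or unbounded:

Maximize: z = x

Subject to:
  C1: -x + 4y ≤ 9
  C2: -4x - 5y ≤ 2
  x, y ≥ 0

Unbounded (objective can increase without bound)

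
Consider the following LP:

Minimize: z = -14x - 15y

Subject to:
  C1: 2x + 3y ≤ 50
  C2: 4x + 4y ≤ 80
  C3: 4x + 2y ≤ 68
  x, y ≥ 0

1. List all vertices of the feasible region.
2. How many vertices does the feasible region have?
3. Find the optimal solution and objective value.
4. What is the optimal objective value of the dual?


1. (0, 0), (17, 0), (14, 6), (10, 10), (0, 16.67)
2. 5
3. x = 10, y = 10, z = -290
4. -290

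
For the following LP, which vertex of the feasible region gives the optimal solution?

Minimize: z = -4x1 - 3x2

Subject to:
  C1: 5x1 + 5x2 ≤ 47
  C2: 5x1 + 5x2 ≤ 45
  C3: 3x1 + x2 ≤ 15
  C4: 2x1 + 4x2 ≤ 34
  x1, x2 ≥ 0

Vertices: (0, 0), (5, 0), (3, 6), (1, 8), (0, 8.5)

Evaluate the objective at each vertex of the feasible region:
  z(0, 0) = 0
  z(5, 0) = -20
  z(3, 6) = -30  ←
  z(1, 8) = -28
  z(0, 8.5) = -25.5
The minimum is at x1 = 3, x2 = 6.

(3, 6)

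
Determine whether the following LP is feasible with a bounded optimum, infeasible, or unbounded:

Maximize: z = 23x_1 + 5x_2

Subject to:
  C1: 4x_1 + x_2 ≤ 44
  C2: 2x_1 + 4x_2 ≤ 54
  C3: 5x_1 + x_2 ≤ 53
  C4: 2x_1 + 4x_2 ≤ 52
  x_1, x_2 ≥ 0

Feasible with a bounded optimal solution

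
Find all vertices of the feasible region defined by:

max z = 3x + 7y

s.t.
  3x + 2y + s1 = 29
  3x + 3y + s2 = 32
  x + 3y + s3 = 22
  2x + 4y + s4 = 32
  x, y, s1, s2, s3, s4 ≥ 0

(0, 0), (9.667, 0), (7.667, 3), (5.333, 5.333), (4, 6), (0, 7.333)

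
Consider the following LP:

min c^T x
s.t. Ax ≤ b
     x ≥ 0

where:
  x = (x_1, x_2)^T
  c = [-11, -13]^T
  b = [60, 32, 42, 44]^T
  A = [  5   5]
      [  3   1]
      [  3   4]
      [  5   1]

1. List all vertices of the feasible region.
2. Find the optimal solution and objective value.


1. (0, 0), (8.8, 0), (8, 4), (6, 6), (0, 10.5)
2. x_1 = 6, x_2 = 6, z = -144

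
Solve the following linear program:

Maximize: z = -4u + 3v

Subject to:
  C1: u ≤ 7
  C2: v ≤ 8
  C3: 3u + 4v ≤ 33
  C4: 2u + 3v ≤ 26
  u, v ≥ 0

Evaluate the objective at each vertex of the feasible region:
  z(0, 0) = 0
  z(7, 0) = -28
  z(7, 3) = -19
  z(0.3333, 8) = 22.67
  z(0, 8) = 24  ←
The maximum is at u = 0, v = 8.

u = 0, v = 8, z = 24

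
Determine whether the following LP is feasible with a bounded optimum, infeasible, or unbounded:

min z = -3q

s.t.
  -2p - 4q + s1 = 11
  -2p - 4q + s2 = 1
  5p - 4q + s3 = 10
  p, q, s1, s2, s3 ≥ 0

Unbounded (objective can decrease without bound)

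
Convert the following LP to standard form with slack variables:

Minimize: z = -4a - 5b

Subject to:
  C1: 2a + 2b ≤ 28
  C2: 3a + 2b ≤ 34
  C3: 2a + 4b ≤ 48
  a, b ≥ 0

min z = -4a - 5b

s.t.
  2a + 2b + s1 = 28
  3a + 2b + s2 = 34
  2a + 4b + s3 = 48
  a, b, s1, s2, s3 ≥ 0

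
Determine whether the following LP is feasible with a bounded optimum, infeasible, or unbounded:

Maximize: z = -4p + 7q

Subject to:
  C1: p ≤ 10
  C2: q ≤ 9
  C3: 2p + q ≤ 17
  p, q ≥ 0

Feasible with a bounded optimal solution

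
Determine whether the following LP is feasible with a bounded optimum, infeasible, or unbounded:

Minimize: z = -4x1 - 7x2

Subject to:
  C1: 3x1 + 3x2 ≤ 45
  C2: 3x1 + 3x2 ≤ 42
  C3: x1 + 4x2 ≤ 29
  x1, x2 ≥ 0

Feasible with a bounded optimal solution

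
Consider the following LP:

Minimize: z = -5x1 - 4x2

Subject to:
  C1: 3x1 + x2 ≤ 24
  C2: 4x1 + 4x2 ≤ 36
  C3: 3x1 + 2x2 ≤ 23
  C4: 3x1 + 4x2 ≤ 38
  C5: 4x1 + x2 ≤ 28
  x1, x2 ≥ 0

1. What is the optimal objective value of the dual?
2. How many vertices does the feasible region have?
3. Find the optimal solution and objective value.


1. -41
2. 5
3. x1 = 5, x2 = 4, z = -41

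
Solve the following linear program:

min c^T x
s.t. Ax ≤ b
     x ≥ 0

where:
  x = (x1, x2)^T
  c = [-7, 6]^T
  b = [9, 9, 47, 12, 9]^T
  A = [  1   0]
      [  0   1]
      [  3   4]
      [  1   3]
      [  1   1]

Evaluate the objective at each vertex of the feasible region:
  z(0, 0) = 0
  z(9, 0) = -63  ←
  z(7.5, 1.5) = -43.5
  z(0, 4) = 24
The minimum is at x1 = 9, x2 = 0.

x1 = 9, x2 = 0, z = -63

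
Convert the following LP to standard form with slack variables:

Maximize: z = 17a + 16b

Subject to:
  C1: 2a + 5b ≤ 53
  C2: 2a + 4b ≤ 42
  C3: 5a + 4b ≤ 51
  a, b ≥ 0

max z = 17a + 16b

s.t.
  2a + 5b + s1 = 53
  2a + 4b + s2 = 42
  5a + 4b + s3 = 51
  a, b, s1, s2, s3 ≥ 0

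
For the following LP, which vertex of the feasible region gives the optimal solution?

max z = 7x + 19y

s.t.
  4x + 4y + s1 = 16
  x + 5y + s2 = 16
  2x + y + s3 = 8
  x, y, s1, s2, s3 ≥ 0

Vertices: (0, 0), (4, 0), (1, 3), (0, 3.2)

Evaluate the objective at each vertex of the feasible region:
  z(0, 0) = 0
  z(4, 0) = 28
  z(1, 3) = 64  ←
  z(0, 3.2) = 60.8
The maximum is at x = 1, y = 3.

(1, 3)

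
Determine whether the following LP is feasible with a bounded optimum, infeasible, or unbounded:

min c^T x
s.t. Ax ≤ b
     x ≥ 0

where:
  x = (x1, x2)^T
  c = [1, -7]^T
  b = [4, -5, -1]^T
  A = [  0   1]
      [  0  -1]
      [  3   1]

Infeasible (no feasible solution exists)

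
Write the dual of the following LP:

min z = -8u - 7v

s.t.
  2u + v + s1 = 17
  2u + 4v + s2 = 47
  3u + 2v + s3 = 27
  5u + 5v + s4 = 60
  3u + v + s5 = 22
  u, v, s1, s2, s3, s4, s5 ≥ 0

Primal min cᵀx s.t. Ax ≤ b, x ≥ 0  →  Dual max −bᵀy s.t. Aᵀy ≥ −c, y ≥ 0.

Maximize: z = -17y1 - 47y2 - 27y3 - 60y4 - 22y5

Subject to:
  2y1 + 2y2 + 3y3 + 5y4 + 3y5 ≥ 8
  y1 + 4y2 + 2y3 + 5y4 + y5 ≥ 7
  y1, y2, y3, y4, y5 ≥ 0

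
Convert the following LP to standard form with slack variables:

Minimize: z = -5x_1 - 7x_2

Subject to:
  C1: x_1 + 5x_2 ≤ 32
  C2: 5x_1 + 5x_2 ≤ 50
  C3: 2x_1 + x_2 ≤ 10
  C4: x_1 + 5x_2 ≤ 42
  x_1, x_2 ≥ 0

min z = -5x_1 - 7x_2

s.t.
  x_1 + 5x_2 + s1 = 32
  5x_1 + 5x_2 + s2 = 50
  2x_1 + x_2 + s3 = 10
  x_1 + 5x_2 + s4 = 42
  x_1, x_2, s1, s2, s3, s4 ≥ 0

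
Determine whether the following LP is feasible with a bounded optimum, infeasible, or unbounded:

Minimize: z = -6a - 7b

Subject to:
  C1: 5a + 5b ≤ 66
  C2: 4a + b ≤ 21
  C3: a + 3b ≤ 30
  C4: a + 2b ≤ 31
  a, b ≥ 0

Feasible with a bounded optimal solution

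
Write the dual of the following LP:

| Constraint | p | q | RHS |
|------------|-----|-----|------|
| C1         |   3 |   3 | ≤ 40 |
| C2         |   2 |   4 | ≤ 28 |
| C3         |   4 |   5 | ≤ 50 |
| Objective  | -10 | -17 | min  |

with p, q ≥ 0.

Primal min cᵀx s.t. Ax ≤ b, x ≥ 0  →  Dual max −bᵀy s.t. Aᵀy ≥ −c, y ≥ 0.

Maximize: z = -40y1 - 28y2 - 50y3

Subject to:
  3y1 + 2y2 + 4y3 ≥ 10
  3y1 + 4y2 + 5y3 ≥ 17
  y1, y2, y3 ≥ 0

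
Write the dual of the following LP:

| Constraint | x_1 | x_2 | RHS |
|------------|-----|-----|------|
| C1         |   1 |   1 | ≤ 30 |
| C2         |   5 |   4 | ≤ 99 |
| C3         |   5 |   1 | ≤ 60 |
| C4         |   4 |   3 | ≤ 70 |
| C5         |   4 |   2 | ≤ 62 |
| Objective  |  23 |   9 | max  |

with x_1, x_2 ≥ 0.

Primal max cᵀx s.t. Ax ≤ b, x ≥ 0  →  Dual min bᵀy s.t. Aᵀy ≥ c, y ≥ 0.

Minimize: z = 30y1 + 99y2 + 60y3 + 70y4 + 62y5

Subject to:
  y1 + 5y2 + 5y3 + 4y4 + 4y5 ≥ 23
  y1 + 4y2 + y3 + 3y4 + 2y5 ≥ 9
  y1, y2, y3, y4, y5 ≥ 0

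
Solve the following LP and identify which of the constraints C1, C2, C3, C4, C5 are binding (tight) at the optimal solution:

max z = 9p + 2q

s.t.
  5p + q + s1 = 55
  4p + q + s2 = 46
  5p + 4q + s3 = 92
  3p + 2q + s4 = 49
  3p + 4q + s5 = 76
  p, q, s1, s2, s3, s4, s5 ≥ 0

At p = 9, q = 10, compute slack b - a·x for each constraint:
  C1: 55 − 55 = 0  (binding)
  C2: 46 − 46 = 0  (binding)
  C3: 92 − 85 = 7  (slack)
  C4: 49 − 47 = 2  (slack)
  C5: 76 − 67 = 9  (slack)

Optimal: p = 9, q = 10
Binding: C1, C2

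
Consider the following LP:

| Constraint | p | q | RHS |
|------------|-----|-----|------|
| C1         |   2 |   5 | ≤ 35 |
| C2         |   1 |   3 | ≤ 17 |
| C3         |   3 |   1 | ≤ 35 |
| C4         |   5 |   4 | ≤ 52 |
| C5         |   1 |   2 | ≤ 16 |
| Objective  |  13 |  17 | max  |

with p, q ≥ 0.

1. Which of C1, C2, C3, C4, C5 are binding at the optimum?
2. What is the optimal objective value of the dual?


1. C2, C4
2. 155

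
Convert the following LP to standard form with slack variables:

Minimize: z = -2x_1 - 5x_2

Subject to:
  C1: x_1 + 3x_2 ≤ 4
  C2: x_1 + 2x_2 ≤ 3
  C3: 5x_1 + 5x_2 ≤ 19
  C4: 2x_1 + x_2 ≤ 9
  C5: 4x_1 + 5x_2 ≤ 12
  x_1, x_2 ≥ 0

min z = -2x_1 - 5x_2

s.t.
  x_1 + 3x_2 + s1 = 4
  x_1 + 2x_2 + s2 = 3
  5x_1 + 5x_2 + s3 = 19
  2x_1 + x_2 + s4 = 9
  4x_1 + 5x_2 + s5 = 12
  x_1, x_2, s1, s2, s3, s4, s5 ≥ 0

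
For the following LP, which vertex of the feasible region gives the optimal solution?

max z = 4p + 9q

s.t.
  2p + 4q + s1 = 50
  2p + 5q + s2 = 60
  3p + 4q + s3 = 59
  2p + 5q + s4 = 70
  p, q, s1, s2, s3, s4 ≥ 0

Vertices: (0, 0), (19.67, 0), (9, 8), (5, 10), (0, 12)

Evaluate the objective at each vertex of the feasible region:
  z(0, 0) = 0
  z(19.67, 0) = 78.67
  z(9, 8) = 108
  z(5, 10) = 110  ←
  z(0, 12) = 108
The maximum is at p = 5, q = 10.

(5, 10)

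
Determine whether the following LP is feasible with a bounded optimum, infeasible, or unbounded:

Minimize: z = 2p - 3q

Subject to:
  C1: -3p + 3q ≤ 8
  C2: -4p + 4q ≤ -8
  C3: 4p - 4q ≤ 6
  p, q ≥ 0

Infeasible (no feasible solution exists)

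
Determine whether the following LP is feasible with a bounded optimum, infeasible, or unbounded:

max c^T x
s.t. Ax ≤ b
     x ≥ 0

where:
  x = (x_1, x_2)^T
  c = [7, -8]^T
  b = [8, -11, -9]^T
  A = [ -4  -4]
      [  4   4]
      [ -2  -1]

Infeasible (no feasible solution exists)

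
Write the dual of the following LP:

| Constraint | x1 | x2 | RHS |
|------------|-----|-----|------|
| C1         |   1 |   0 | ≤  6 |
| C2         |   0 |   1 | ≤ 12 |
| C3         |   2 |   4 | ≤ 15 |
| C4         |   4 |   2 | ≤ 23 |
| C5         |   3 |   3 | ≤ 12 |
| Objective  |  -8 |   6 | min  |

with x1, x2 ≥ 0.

Primal min cᵀx s.t. Ax ≤ b, x ≥ 0  →  Dual max −bᵀy s.t. Aᵀy ≥ −c, y ≥ 0.

Maximize: z = -6y1 - 12y2 - 15y3 - 23y4 - 12y5

Subject to:
  y1 + 2y3 + 4y4 + 3y5 ≥ 8
  y2 + 4y3 + 2y4 + 3y5 ≥ -6
  y1, y2, y3, y4, y5 ≥ 0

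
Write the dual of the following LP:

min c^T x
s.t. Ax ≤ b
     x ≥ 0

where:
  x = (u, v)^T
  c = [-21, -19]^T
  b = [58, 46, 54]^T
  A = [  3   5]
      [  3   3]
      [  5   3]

Primal min cᵀx s.t. Ax ≤ b, x ≥ 0  →  Dual max −bᵀy s.t. Aᵀy ≥ −c, y ≥ 0.

Maximize: z = -58y1 - 46y2 - 54y3

Subject to:
  3y1 + 3y2 + 5y3 ≥ 21
  5y1 + 3y2 + 3y3 ≥ 19
  y1, y2, y3 ≥ 0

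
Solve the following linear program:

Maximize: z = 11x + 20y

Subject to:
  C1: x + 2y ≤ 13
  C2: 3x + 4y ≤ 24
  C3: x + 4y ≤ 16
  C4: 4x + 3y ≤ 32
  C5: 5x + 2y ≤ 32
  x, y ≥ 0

Evaluate the objective at each vertex of the feasible region:
  z(0, 0) = 0
  z(6.4, 0) = 70.4
  z(5.714, 1.714) = 97.14
  z(4, 3) = 104  ←
  z(0, 4) = 80
The maximum is at x = 4, y = 3.

x = 4, y = 3, z = 104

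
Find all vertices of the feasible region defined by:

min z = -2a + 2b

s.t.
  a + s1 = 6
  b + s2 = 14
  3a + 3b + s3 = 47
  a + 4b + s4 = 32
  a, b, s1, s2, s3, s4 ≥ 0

(0, 0), (6, 0), (6, 6.5), (0, 8)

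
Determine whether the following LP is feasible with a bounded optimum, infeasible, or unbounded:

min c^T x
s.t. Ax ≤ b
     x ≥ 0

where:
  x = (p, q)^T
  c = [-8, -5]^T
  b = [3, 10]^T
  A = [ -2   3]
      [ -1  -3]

Unbounded (objective can decrease without bound)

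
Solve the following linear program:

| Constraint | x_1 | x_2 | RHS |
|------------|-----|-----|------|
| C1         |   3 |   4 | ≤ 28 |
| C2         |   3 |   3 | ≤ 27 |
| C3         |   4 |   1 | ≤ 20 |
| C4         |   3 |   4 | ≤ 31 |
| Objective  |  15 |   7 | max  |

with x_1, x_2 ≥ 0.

Evaluate the objective at each vertex of the feasible region:
  z(0, 0) = 0
  z(5, 0) = 75
  z(4, 4) = 88  ←
  z(0, 7) = 49
The maximum is at x_1 = 4, x_2 = 4.

x_1 = 4, x_2 = 4, z = 88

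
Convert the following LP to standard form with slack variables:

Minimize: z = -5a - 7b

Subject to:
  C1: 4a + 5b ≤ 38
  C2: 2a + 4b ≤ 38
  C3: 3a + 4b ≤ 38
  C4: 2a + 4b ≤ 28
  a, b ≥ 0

min z = -5a - 7b

s.t.
  4a + 5b + s1 = 38
  2a + 4b + s2 = 38
  3a + 4b + s3 = 38
  2a + 4b + s4 = 28
  a, b, s1, s2, s3, s4 ≥ 0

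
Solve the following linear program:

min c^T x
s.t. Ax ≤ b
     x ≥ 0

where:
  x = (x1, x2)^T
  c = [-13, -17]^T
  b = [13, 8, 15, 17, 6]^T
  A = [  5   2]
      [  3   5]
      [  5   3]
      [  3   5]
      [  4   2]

Evaluate the objective at each vertex of the feasible region:
  z(0, 0) = 0
  z(1.5, 0) = -19.5
  z(1, 1) = -30  ←
  z(0, 1.6) = -27.2
The minimum is at x1 = 1, x2 = 1.

x1 = 1, x2 = 1, z = -30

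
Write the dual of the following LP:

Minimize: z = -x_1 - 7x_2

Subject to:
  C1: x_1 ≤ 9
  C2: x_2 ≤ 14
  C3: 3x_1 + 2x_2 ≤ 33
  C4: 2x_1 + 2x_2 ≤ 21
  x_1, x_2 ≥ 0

Primal min cᵀx s.t. Ax ≤ b, x ≥ 0  →  Dual max −bᵀy s.t. Aᵀy ≥ −c, y ≥ 0.

Maximize: z = -9y1 - 14y2 - 33y3 - 21y4

Subject to:
  y1 + 3y3 + 2y4 ≥ 1
  y2 + 2y3 + 2y4 ≥ 7
  y1, y2, y3, y4 ≥ 0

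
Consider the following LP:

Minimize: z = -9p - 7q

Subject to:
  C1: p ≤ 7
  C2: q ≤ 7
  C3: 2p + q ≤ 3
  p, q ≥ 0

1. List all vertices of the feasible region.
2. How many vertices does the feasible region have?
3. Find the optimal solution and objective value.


1. (0, 0), (1.5, 0), (0, 3)
2. 3
3. p = 0, q = 3, z = -21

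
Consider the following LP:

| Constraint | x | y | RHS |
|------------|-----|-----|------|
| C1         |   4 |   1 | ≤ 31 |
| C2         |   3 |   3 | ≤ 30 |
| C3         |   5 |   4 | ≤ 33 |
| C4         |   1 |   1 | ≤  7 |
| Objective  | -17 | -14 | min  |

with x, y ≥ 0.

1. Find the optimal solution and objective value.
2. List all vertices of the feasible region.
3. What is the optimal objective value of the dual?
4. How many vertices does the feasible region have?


1. x = 5, y = 2, z = -113
2. (0, 0), (6.6, 0), (5, 2), (0, 7)
3. -113
4. 4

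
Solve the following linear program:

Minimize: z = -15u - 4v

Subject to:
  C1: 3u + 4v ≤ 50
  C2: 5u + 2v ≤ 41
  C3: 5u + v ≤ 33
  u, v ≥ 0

Evaluate the objective at each vertex of the feasible region:
  z(0, 0) = 0
  z(6.6, 0) = -99
  z(5, 8) = -107  ←
  z(4.571, 9.071) = -104.9
  z(0, 12.5) = -50
The minimum is at u = 5, v = 8.

u = 5, v = 8, z = -107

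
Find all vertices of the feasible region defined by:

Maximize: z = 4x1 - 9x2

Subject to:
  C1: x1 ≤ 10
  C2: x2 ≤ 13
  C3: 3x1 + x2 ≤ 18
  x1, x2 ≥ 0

(0, 0), (6, 0), (1.667, 13), (0, 13)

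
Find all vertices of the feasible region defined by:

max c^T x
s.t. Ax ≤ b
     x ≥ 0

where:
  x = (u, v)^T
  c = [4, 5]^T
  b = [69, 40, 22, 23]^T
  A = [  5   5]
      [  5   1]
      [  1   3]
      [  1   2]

(0, 0), (8, 0), (7, 5), (0, 7.333)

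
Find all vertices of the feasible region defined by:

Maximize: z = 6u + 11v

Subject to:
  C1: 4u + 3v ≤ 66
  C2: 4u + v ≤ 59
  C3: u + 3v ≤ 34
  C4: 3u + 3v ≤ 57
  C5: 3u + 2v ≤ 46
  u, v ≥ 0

(0, 0), (14.75, 0), (14.4, 1.4), (10, 8), (0, 11.33)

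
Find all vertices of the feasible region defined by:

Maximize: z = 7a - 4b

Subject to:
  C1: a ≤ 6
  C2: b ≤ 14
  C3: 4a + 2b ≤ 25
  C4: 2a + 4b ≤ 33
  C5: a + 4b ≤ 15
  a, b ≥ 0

(0, 0), (6, 0), (6, 0.5), (5, 2.5), (0, 3.75)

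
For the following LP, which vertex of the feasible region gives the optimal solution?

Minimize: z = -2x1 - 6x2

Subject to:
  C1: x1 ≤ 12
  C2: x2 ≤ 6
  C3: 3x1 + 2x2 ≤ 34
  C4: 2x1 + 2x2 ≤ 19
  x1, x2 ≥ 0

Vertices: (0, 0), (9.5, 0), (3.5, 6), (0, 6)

Evaluate the objective at each vertex of the feasible region:
  z(0, 0) = 0
  z(9.5, 0) = -19
  z(3.5, 6) = -43  ←
  z(0, 6) = -36
The minimum is at x1 = 3.5, x2 = 6.

(3.5, 6)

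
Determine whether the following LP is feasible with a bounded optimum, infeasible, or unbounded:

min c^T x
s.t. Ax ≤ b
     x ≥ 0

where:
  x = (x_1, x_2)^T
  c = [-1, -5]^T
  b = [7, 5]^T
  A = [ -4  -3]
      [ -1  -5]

Unbounded (objective can decrease without bound)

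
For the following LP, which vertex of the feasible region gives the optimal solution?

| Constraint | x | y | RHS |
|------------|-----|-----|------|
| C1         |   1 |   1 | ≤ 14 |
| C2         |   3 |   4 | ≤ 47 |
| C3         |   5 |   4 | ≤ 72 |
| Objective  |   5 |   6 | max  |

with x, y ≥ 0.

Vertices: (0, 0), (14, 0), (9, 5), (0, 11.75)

Evaluate the objective at each vertex of the feasible region:
  z(0, 0) = 0
  z(14, 0) = 70
  z(9, 5) = 75  ←
  z(0, 11.75) = 70.5
The maximum is at x = 9, y = 5.

(9, 5)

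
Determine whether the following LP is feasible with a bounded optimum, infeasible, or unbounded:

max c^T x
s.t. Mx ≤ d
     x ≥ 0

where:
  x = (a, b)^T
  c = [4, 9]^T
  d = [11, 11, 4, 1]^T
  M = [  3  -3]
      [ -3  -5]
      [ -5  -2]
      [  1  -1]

Unbounded (objective can increase without bound)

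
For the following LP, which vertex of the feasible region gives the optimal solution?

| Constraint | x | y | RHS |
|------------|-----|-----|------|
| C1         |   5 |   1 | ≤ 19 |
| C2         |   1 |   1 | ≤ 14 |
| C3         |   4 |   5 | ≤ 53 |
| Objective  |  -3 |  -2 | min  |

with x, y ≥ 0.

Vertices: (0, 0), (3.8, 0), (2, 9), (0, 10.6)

Evaluate the objective at each vertex of the feasible region:
  z(0, 0) = 0
  z(3.8, 0) = -11.4
  z(2, 9) = -24  ←
  z(0, 10.6) = -21.2
The minimum is at x = 2, y = 9.

(2, 9)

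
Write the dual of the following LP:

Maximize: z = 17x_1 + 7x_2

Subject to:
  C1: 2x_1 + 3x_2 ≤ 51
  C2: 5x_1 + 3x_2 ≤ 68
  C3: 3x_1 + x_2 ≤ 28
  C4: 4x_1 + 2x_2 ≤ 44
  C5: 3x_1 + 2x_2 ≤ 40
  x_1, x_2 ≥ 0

Primal max cᵀx s.t. Ax ≤ b, x ≥ 0  →  Dual min bᵀy s.t. Aᵀy ≥ c, y ≥ 0.

Minimize: z = 51y1 + 68y2 + 28y3 + 44y4 + 40y5

Subject to:
  2y1 + 5y2 + 3y3 + 4y4 + 3y5 ≥ 17
  3y1 + 3y2 + y3 + 2y4 + 2y5 ≥ 7
  y1, y2, y3, y4, y5 ≥ 0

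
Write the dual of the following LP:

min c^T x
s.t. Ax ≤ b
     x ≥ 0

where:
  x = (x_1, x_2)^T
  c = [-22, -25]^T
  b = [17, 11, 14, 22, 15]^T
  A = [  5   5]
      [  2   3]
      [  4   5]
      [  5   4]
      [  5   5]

Primal min cᵀx s.t. Ax ≤ b, x ≥ 0  →  Dual max −bᵀy s.t. Aᵀy ≥ −c, y ≥ 0.

Maximize: z = -17y1 - 11y2 - 14y3 - 22y4 - 15y5

Subject to:
  5y1 + 2y2 + 4y3 + 5y4 + 5y5 ≥ 22
  5y1 + 3y2 + 5y3 + 4y4 + 5y5 ≥ 25
  y1, y2, y3, y4, y5 ≥ 0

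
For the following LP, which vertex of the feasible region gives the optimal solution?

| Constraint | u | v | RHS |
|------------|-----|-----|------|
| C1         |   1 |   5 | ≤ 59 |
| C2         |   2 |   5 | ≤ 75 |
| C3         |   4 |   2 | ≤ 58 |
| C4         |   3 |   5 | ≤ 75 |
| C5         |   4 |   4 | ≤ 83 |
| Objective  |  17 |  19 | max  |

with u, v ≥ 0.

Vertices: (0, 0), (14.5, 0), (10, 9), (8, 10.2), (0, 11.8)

Evaluate the objective at each vertex of the feasible region:
  z(0, 0) = 0
  z(14.5, 0) = 246.5
  z(10, 9) = 341  ←
  z(8, 10.2) = 329.8
  z(0, 11.8) = 224.2
The maximum is at u = 10, v = 9.

(10, 9)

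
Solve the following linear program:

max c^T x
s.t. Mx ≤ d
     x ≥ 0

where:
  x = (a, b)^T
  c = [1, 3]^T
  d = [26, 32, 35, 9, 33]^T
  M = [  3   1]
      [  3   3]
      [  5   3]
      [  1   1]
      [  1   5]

Evaluate the objective at each vertex of the feasible region:
  z(0, 0) = 0
  z(7, 0) = 7
  z(4, 5) = 19
  z(3, 6) = 21  ←
  z(0, 6.6) = 19.8
The maximum is at a = 3, b = 6.

a = 3, b = 6, z = 21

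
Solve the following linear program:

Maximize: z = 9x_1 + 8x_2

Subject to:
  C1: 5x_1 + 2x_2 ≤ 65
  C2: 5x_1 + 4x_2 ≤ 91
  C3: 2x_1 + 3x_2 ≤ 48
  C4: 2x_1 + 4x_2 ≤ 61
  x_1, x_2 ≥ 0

Evaluate the objective at each vertex of the feasible region:
  z(0, 0) = 0
  z(13, 0) = 117
  z(9, 10) = 161  ←
  z(4.5, 13) = 144.5
  z(0, 15.25) = 122
The maximum is at x_1 = 9, x_2 = 10.

x_1 = 9, x_2 = 10, z = 161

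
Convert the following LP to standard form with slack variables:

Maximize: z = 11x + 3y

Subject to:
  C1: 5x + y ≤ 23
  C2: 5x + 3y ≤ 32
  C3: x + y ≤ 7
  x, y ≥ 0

max z = 11x + 3y

s.t.
  5x + y + s1 = 23
  5x + 3y + s2 = 32
  x + y + s3 = 7
  x, y, s1, s2, s3 ≥ 0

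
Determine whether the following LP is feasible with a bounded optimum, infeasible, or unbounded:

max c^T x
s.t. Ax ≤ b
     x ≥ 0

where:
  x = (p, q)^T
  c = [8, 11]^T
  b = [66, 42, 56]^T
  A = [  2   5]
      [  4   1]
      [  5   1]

Feasible with a bounded optimal solution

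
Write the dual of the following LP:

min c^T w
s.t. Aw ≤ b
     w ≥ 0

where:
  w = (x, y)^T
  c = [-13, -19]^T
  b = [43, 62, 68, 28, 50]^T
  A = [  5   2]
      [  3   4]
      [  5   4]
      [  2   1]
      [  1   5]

Primal min cᵀx s.t. Ax ≤ b, x ≥ 0  →  Dual max −bᵀy s.t. Aᵀy ≥ −c, y ≥ 0.

Maximize: z = -43y1 - 62y2 - 68y3 - 28y4 - 50y5

Subject to:
  5y1 + 3y2 + 5y3 + 2y4 + y5 ≥ 13
  2y1 + 4y2 + 4y3 + y4 + 5y5 ≥ 19
  y1, y2, y3, y4, y5 ≥ 0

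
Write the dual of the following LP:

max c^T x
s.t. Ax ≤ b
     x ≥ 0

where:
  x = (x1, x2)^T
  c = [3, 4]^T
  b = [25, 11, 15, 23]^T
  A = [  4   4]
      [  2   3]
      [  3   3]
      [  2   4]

Primal max cᵀx s.t. Ax ≤ b, x ≥ 0  →  Dual min bᵀy s.t. Aᵀy ≥ c, y ≥ 0.

Minimize: z = 25y1 + 11y2 + 15y3 + 23y4

Subject to:
  4y1 + 2y2 + 3y3 + 2y4 ≥ 3
  4y1 + 3y2 + 3y3 + 4y4 ≥ 4
  y1, y2, y3, y4 ≥ 0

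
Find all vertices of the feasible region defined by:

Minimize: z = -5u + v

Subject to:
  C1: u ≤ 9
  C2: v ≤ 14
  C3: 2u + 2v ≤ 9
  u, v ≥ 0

(0, 0), (4.5, 0), (0, 4.5)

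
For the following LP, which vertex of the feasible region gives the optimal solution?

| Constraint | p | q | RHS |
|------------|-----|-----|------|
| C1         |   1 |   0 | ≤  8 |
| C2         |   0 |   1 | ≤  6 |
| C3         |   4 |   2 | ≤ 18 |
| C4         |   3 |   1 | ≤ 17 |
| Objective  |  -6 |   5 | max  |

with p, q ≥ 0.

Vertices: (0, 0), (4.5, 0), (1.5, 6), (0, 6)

Evaluate the objective at each vertex of the feasible region:
  z(0, 0) = 0
  z(4.5, 0) = -27
  z(1.5, 6) = 21
  z(0, 6) = 30  ←
The maximum is at p = 0, q = 6.

(0, 6)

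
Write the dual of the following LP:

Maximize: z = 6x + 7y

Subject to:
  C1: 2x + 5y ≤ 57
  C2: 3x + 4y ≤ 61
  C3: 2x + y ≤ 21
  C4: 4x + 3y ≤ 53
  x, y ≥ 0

Primal max cᵀx s.t. Ax ≤ b, x ≥ 0  →  Dual min bᵀy s.t. Aᵀy ≥ c, y ≥ 0.

Minimize: z = 57y1 + 61y2 + 21y3 + 53y4

Subject to:
  2y1 + 3y2 + 2y3 + 4y4 ≥ 6
  5y1 + 4y2 + y3 + 3y4 ≥ 7
  y1, y2, y3, y4 ≥ 0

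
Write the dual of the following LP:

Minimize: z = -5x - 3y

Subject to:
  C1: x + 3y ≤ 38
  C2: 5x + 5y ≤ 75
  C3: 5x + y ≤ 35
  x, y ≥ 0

Primal min cᵀx s.t. Ax ≤ b, x ≥ 0  →  Dual max −bᵀy s.t. Aᵀy ≥ −c, y ≥ 0.

Maximize: z = -38y1 - 75y2 - 35y3

Subject to:
  y1 + 5y2 + 5y3 ≥ 5
  3y1 + 5y2 + y3 ≥ 3
  y1, y2, y3 ≥ 0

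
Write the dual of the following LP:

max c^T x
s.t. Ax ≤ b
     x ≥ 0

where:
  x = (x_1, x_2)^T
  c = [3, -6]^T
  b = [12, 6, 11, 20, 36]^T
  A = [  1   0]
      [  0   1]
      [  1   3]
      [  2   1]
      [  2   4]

Primal max cᵀx s.t. Ax ≤ b, x ≥ 0  →  Dual min bᵀy s.t. Aᵀy ≥ c, y ≥ 0.

Minimize: z = 12y1 + 6y2 + 11y3 + 20y4 + 36y5

Subject to:
  y1 + y3 + 2y4 + 2y5 ≥ 3
  y2 + 3y3 + y4 + 4y5 ≥ -6
  y1, y2, y3, y4, y5 ≥ 0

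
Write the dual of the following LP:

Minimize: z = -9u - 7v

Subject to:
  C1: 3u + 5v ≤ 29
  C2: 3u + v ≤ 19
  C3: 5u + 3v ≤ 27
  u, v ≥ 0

Primal min cᵀx s.t. Ax ≤ b, x ≥ 0  →  Dual max −bᵀy s.t. Aᵀy ≥ −c, y ≥ 0.

Maximize: z = -29y1 - 19y2 - 27y3

Subject to:
  3y1 + 3y2 + 5y3 ≥ 9
  5y1 + y2 + 3y3 ≥ 7
  y1, y2, y3 ≥ 0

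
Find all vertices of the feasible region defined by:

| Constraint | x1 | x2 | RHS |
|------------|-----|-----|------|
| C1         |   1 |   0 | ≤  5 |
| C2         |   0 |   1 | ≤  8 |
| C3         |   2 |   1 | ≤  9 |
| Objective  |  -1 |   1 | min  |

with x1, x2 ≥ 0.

(0, 0), (4.5, 0), (0.5, 8), (0, 8)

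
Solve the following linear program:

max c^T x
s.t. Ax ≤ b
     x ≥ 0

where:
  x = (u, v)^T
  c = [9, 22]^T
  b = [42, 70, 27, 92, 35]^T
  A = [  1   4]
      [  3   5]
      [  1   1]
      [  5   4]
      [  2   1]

Evaluate the objective at each vertex of the feasible region:
  z(0, 0) = 0
  z(17.5, 0) = 157.5
  z(16, 3) = 210
  z(13.85, 5.692) = 249.8
  z(10, 8) = 266  ←
  z(0, 10.5) = 231
The maximum is at u = 10, v = 8.

u = 10, v = 8, z = 266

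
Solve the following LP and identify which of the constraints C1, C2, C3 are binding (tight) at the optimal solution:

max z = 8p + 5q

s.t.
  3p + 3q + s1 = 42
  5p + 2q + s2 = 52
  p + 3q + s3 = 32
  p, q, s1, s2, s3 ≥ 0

At p = 8, q = 6, compute slack b - a·x for each constraint:
  C1: 42 − 42 = 0  (binding)
  C2: 52 − 52 = 0  (binding)
  C3: 32 − 26 = 6  (slack)

Optimal: p = 8, q = 6
Binding: C1, C2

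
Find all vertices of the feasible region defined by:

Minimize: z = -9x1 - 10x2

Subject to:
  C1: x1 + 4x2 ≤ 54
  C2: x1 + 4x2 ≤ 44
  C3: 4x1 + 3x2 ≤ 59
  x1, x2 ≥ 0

(0, 0), (14.75, 0), (8, 9), (0, 11)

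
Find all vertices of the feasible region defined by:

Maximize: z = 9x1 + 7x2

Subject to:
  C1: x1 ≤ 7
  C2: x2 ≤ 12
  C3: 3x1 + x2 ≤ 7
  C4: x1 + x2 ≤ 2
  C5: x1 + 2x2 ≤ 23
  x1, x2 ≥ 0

(0, 0), (2, 0), (0, 2)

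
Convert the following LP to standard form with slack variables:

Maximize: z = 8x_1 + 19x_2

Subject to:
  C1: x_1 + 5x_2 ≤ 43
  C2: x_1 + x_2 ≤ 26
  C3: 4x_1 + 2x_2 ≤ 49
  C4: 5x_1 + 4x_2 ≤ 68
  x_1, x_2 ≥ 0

max z = 8x_1 + 19x_2

s.t.
  x_1 + 5x_2 + s1 = 43
  x_1 + x_2 + s2 = 26
  4x_1 + 2x_2 + s3 = 49
  5x_1 + 4x_2 + s4 = 68
  x_1, x_2, s1, s2, s3, s4 ≥ 0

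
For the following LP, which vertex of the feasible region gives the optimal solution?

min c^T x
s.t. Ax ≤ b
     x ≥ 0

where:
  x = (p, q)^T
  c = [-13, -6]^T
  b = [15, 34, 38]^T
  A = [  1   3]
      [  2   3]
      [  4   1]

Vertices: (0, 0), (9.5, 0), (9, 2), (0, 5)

Evaluate the objective at each vertex of the feasible region:
  z(0, 0) = 0
  z(9.5, 0) = -123.5
  z(9, 2) = -129  ←
  z(0, 5) = -30
The minimum is at p = 9, q = 2.

(9, 2)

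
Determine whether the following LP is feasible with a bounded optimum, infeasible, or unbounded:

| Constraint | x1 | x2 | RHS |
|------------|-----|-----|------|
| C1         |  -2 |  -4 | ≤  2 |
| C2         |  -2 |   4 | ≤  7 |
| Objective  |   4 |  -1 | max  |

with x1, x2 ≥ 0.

Unbounded (objective can increase without bound)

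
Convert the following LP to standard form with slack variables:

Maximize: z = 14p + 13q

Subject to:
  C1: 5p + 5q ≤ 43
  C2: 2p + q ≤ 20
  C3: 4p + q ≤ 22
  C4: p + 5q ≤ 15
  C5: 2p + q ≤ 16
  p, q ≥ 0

max z = 14p + 13q

s.t.
  5p + 5q + s1 = 43
  2p + q + s2 = 20
  4p + q + s3 = 22
  p + 5q + s4 = 15
  2p + q + s5 = 16
  p, q, s1, s2, s3, s4, s5 ≥ 0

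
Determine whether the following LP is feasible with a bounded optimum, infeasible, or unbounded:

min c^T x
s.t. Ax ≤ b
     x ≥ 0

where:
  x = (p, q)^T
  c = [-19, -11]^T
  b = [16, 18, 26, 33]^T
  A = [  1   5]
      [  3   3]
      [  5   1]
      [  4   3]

Feasible with a bounded optimal solution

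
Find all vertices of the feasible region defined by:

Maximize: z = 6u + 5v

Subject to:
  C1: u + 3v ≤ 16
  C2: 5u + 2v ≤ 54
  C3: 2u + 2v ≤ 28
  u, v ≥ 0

(0, 0), (10.8, 0), (10, 2), (0, 5.333)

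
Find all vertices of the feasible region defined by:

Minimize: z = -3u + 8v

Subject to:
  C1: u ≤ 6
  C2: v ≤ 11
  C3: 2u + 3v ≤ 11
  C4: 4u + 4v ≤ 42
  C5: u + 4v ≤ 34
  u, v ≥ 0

(0, 0), (5.5, 0), (0, 3.667)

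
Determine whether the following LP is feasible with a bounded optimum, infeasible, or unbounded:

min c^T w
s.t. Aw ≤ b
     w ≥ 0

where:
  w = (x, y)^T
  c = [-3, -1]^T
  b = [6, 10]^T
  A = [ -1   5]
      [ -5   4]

Unbounded (objective can decrease without bound)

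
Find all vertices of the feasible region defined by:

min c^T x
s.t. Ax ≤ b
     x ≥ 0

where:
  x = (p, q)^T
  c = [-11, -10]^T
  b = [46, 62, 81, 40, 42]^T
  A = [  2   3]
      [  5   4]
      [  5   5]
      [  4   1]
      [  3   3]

(0, 0), (10, 0), (8.909, 4.364), (6, 8), (0, 14)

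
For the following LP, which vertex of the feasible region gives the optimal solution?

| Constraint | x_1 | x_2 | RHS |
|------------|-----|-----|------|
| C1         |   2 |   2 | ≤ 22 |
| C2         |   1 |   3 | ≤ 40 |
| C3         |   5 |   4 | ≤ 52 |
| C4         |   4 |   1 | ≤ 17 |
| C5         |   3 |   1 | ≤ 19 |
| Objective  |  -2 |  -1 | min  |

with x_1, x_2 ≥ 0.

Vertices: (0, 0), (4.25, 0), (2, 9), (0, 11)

Evaluate the objective at each vertex of the feasible region:
  z(0, 0) = 0
  z(4.25, 0) = -8.5
  z(2, 9) = -13  ←
  z(0, 11) = -11
The minimum is at x_1 = 2, x_2 = 9.

(2, 9)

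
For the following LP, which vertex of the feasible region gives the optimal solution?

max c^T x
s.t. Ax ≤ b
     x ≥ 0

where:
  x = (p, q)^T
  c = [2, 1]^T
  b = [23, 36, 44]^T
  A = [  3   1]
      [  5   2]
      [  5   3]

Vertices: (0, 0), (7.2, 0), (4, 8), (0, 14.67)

Evaluate the objective at each vertex of the feasible region:
  z(0, 0) = 0
  z(7.2, 0) = 14.4
  z(4, 8) = 16  ←
  z(0, 14.67) = 14.67
The maximum is at p = 4, q = 8.

(4, 8)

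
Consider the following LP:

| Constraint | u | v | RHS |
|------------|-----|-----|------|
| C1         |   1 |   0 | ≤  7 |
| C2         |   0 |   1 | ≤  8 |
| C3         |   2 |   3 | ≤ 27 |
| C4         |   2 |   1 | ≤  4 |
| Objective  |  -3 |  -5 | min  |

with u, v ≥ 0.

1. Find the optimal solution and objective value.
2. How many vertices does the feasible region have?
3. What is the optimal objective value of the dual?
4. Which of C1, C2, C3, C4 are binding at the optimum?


1. u = 0, v = 4, z = -20
2. 3
3. -20
4. C4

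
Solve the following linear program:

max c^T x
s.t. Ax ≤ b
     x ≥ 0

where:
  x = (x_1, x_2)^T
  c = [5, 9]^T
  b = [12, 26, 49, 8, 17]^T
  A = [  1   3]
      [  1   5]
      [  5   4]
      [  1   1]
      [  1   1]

Evaluate the objective at each vertex of the feasible region:
  z(0, 0) = 0
  z(8, 0) = 40
  z(6, 2) = 48  ←
  z(0, 4) = 36
The maximum is at x_1 = 6, x_2 = 2.

x_1 = 6, x_2 = 2, z = 48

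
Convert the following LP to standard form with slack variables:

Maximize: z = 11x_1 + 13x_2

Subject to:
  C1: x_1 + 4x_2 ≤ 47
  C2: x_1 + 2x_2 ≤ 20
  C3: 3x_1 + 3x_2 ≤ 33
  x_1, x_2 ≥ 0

max z = 11x_1 + 13x_2

s.t.
  x_1 + 4x_2 + s1 = 47
  x_1 + 2x_2 + s2 = 20
  3x_1 + 3x_2 + s3 = 33
  x_1, x_2, s1, s2, s3 ≥ 0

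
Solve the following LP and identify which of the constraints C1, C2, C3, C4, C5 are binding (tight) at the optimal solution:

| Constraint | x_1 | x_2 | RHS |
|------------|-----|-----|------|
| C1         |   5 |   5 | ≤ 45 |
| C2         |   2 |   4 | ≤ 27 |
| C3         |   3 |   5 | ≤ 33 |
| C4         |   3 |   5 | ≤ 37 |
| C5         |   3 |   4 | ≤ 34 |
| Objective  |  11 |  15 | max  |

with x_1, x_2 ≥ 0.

At x_1 = 6, x_2 = 3, compute slack b - a·x for each constraint:
  C1: 45 − 45 = 0  (binding)
  C2: 27 − 24 = 3  (slack)
  C3: 33 − 33 = 0  (binding)
  C4: 37 − 33 = 4  (slack)
  C5: 34 − 30 = 4  (slack)

Optimal: x_1 = 6, x_2 = 3
Binding: C1, C3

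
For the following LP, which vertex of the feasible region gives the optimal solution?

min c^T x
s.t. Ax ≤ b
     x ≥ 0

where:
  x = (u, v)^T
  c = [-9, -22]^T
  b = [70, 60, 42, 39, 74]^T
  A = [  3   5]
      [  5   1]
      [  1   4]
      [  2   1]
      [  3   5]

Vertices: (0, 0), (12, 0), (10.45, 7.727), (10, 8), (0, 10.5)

Evaluate the objective at each vertex of the feasible region:
  z(0, 0) = 0
  z(12, 0) = -108
  z(10.45, 7.727) = -264.1
  z(10, 8) = -266  ←
  z(0, 10.5) = -231
The minimum is at u = 10, v = 8.

(10, 8)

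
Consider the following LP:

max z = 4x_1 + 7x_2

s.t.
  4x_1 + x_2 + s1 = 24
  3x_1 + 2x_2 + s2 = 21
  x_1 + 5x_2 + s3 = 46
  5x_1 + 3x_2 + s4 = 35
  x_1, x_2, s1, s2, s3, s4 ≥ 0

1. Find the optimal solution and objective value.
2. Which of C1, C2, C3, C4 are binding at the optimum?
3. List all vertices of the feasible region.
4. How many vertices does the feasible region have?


1. x_1 = 1, x_2 = 9, z = 67
2. C2, C3
3. (0, 0), (6, 0), (5.4, 2.4), (1, 9), (0, 9.2)
4. 5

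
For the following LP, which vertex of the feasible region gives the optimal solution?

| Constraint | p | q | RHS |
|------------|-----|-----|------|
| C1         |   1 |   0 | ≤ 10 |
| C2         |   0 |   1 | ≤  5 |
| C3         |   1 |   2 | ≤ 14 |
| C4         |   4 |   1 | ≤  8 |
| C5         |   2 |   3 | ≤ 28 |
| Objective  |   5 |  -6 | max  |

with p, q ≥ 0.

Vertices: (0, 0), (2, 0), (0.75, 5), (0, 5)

Evaluate the objective at each vertex of the feasible region:
  z(0, 0) = 0
  z(2, 0) = 10  ←
  z(0.75, 5) = -26.25
  z(0, 5) = -30
The maximum is at p = 2, q = 0.

(2, 0)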